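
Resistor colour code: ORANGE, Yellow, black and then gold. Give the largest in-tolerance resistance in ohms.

Orange → 3 (first significant figure)
Yellow → 4 (second significant figure)
Black → ×1 multiplier
Gold → ±5% tolerance
34 × 1 = 34 Ω
Largest = 34 × (1 + 5/100) = 35.7 Ω.

35.7 Ω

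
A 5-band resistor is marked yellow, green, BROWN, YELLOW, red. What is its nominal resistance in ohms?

Yellow → 4 (first significant figure)
Green → 5 (second significant figure)
Brown → 1 (third significant figure)
Yellow → ×10^4 multiplier
451 × 10000 = 4510000 Ω

4510000 Ω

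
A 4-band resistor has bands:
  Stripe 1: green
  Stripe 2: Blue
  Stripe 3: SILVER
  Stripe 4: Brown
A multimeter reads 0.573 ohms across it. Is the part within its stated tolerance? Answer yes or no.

no

Green → 5 (first significant figure)
Blue → 6 (second significant figure)
Silver → ×0.01 multiplier
Brown → ±1% tolerance
56 × 0.01 = 0.56 Ω
Allowed range: 0.5544 Ω to 0.5656 Ω.
0.573 ohms lies outside that range.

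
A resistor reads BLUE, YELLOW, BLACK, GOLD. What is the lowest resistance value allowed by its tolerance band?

Blue → 6 (first significant figure)
Yellow → 4 (second significant figure)
Black → ×1 multiplier
Gold → ±5% tolerance
64 × 1 = 64 Ω
Lowest = 64 × (1 − 5/100) = 60.8 Ω.

60.8 Ω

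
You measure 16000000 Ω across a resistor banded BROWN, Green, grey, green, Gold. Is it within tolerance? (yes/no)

yes

Brown → 1 (first significant figure)
Green → 5 (second significant figure)
Grey → 8 (third significant figure)
Green → ×10^5 multiplier
Gold → ±5% tolerance
158 × 100000 = 15800000 Ω
Allowed range: 15010000 Ω to 16590000 Ω.
16000000 Ω lies inside that range.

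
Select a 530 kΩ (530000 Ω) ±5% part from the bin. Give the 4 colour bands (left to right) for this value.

green, orange, yellow, gold

530000 Ω = 53 × 10^4.
5 → green
3 → orange
Multiplier 10^4 → yellow.
±5% tolerance → gold.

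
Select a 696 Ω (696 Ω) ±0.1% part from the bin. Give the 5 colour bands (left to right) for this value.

696 Ω = 696 × 10^0.
6 → blue
9 → white
6 → blue
Multiplier 10^0 → black.
±0.1% tolerance → violet.

blue, white, blue, black, violet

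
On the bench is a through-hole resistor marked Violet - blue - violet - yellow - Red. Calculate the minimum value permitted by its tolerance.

7516600 Ω

Violet → 7 (first significant figure)
Blue → 6 (second significant figure)
Violet → 7 (third significant figure)
Yellow → ×10^4 multiplier
Red → ±2% tolerance
767 × 10000 = 7670000 Ω
Minimum = 7670000 × (1 − 2/100) = 7516600 Ω.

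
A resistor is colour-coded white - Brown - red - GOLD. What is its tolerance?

±5%

The last band, gold, is the tolerance band.
Gold corresponds to ±5%.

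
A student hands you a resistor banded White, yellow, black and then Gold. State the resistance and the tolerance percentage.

94 Ω ±5%

White → 9 (first significant figure)
Yellow → 4 (second significant figure)
Black → ×1 multiplier
Gold → ±5% tolerance
94 × 1 = 94 Ω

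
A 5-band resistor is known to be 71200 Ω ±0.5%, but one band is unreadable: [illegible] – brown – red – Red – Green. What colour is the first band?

violet

71200 Ω = 712 × 10^2.
The first band gives digit 7 of the significand, and 7 is violet.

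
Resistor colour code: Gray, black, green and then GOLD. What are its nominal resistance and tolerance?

8000000 Ω ±5%

Grey → 8 (first significant figure)
Black → 0 (second significant figure)
Green → ×10^5 multiplier
Gold → ±5% tolerance
80 × 100000 = 8000000 Ω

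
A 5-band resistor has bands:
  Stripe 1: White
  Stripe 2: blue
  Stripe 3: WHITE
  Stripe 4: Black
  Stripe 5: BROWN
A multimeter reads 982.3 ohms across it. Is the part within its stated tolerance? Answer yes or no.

no

White → 9 (first significant figure)
Blue → 6 (second significant figure)
White → 9 (third significant figure)
Black → ×1 multiplier
Brown → ±1% tolerance
969 × 1 = 969 Ω
Allowed range: 959.31 Ω to 978.69 Ω.
982.3 ohms lies outside that range.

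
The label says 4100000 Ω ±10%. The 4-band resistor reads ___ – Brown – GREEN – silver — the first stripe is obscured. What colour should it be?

yellow

4100000 Ω = 41 × 10^5.
The first band gives digit 4 of the significand, and 4 is yellow.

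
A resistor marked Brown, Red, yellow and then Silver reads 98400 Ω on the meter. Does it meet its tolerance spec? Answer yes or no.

no

Brown → 1 (first significant figure)
Red → 2 (second significant figure)
Yellow → ×10^4 multiplier
Silver → ±10% tolerance
12 × 10000 = 120000 Ω
Allowed range: 108000 Ω to 132000 Ω.
98400 Ω lies outside that range.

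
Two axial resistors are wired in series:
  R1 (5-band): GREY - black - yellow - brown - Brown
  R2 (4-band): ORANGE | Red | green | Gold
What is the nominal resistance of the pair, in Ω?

R1: grey, black, yellow → 804; brown ×10 → 8040 Ω.
R2: orange, red → 32; green ×10^5 → 3200000 Ω.
Series: 8040 + 3200000 = 3208040 Ω.

3208040 Ω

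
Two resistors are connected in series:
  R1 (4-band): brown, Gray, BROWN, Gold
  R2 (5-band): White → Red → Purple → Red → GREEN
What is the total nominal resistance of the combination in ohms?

92880 Ω

R1: brown, grey → 18; brown ×10 → 180 Ω.
R2: white, red, violet → 927; red ×10^2 → 92700 Ω.
Series: 180 + 92700 = 92880 Ω.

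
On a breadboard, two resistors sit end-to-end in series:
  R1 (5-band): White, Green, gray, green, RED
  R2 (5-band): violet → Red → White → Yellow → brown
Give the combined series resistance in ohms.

R1: white, green, grey → 958; green ×10^5 → 95800000 Ω.
R2: violet, red, white → 729; yellow ×10^4 → 7290000 Ω.
Series: 95800000 + 7290000 = 103090000 Ω.

103090000 Ω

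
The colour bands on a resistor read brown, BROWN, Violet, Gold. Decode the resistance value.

110000000 Ω

Brown → 1 (first significant figure)
Brown → 1 (second significant figure)
Violet → ×10^7 multiplier
11 × 10000000 = 110000000 Ω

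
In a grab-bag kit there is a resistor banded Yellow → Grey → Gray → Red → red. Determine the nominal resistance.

Yellow → 4 (first significant figure)
Grey → 8 (second significant figure)
Grey → 8 (third significant figure)
Red → ×10^2 multiplier
488 × 100 = 48800 Ω

48800 Ω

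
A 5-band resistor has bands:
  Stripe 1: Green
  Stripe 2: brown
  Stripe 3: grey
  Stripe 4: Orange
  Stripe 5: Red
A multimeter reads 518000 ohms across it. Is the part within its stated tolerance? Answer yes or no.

yes

Green → 5 (first significant figure)
Brown → 1 (second significant figure)
Grey → 8 (third significant figure)
Orange → ×10^3 multiplier
Red → ±2% tolerance
518 × 1000 = 518000 Ω
Allowed range: 507640 Ω to 528360 Ω.
518000 ohms lies inside that range.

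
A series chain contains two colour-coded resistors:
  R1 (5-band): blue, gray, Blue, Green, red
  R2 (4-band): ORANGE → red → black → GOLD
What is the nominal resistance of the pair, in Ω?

R1: blue, grey, blue → 686; green ×10^5 → 68600000 Ω.
R2: orange, red → 32; black ×1 → 32 Ω.
Series: 68600000 + 32 = 68600032 Ω.

68600032 Ω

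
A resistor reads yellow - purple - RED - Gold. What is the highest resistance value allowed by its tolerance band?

4935 Ω

Yellow → 4 (first significant figure)
Violet → 7 (second significant figure)
Red → ×10^2 multiplier
Gold → ±5% tolerance
47 × 100 = 4700 Ω
Highest = 4700 × (1 + 5/100) = 4935 Ω.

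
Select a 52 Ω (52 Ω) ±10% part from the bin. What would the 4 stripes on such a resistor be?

52 Ω = 52 × 10^0.
5 → green
2 → red
Multiplier 10^0 → black.
±10% tolerance → silver.

green, red, black, silver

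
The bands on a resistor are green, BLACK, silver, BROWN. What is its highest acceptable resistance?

0.505 Ω

Green → 5 (first significant figure)
Black → 0 (second significant figure)
Silver → ×0.01 multiplier
Brown → ±1% tolerance
50 × 0.01 = 0.5 Ω
Highest = 0.5 × (1 + 1/100) = 0.505 Ω.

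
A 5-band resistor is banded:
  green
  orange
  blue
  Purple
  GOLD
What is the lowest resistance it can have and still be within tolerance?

Green → 5 (first significant figure)
Orange → 3 (second significant figure)
Blue → 6 (third significant figure)
Violet → ×10^7 multiplier
Gold → ±5% tolerance
536 × 10000000 = 5360000000 Ω
Lowest = 5360000000 × (1 − 5/100) = 5092000000 Ω.

5092000000 Ω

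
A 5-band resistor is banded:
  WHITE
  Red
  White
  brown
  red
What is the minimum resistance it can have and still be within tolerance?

9104.2 Ω

White → 9 (first significant figure)
Red → 2 (second significant figure)
White → 9 (third significant figure)
Brown → ×10 multiplier
Red → ±2% tolerance
929 × 10 = 9290 Ω
Minimum = 9290 × (1 − 2/100) = 9104.2 Ω.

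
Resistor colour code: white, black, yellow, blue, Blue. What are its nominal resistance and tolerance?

White → 9 (first significant figure)
Black → 0 (second significant figure)
Yellow → 4 (third significant figure)
Blue → ×10^6 multiplier
Blue → ±0.25% tolerance
904 × 1000000 = 904000000 Ω

904000000 Ω ±0.25%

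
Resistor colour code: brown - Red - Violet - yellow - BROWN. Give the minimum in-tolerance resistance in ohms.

Brown → 1 (first significant figure)
Red → 2 (second significant figure)
Violet → 7 (third significant figure)
Yellow → ×10^4 multiplier
Brown → ±1% tolerance
127 × 10000 = 1270000 Ω
Minimum = 1270000 × (1 − 1/100) = 1257300 Ω.

1257300 Ω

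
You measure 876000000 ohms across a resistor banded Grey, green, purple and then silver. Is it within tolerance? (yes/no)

yes

Grey → 8 (first significant figure)
Green → 5 (second significant figure)
Violet → ×10^7 multiplier
Silver → ±10% tolerance
85 × 10000000 = 850000000 Ω
Allowed range: 765000000 Ω to 935000000 Ω.
876000000 ohms lies inside that range.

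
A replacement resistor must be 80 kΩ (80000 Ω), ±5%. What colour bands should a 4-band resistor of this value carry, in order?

grey, black, orange, gold

80000 Ω = 80 × 10^3.
8 → grey
0 → black
Multiplier 10^3 → orange.
±5% tolerance → gold.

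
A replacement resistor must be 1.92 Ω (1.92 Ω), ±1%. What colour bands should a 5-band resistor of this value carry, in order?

brown, white, red, silver, brown

1.92 Ω = 192 × 10^-2.
1 → brown
9 → white
2 → red
Multiplier 10^-2 → silver.
±1% tolerance → brown.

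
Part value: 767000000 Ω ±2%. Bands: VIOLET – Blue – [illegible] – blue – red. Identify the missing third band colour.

767000000 Ω = 767 × 10^6.
The third band gives digit 7 of the significand, and 7 is violet.

violet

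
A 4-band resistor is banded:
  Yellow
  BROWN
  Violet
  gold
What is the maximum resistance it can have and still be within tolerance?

430500000 Ω

Yellow → 4 (first significant figure)
Brown → 1 (second significant figure)
Violet → ×10^7 multiplier
Gold → ±5% tolerance
41 × 10000000 = 410000000 Ω
Maximum = 410000000 × (1 + 5/100) = 430500000 Ω.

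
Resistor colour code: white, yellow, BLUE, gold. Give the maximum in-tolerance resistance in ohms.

White → 9 (first significant figure)
Yellow → 4 (second significant figure)
Blue → ×10^6 multiplier
Gold → ±5% tolerance
94 × 1000000 = 94000000 Ω
Maximum = 94000000 × (1 + 5/100) = 98700000 Ω.

98700000 Ω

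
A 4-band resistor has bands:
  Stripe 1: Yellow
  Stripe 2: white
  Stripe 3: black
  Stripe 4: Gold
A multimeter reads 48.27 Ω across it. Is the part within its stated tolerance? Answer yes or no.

yes

Yellow → 4 (first significant figure)
White → 9 (second significant figure)
Black → ×1 multiplier
Gold → ±5% tolerance
49 × 1 = 49 Ω
Allowed range: 46.55 Ω to 51.45 Ω.
48.27 Ω lies inside that range.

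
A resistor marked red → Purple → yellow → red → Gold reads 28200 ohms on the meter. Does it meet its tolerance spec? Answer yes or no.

yes

Red → 2 (first significant figure)
Violet → 7 (second significant figure)
Yellow → 4 (third significant figure)
Red → ×10^2 multiplier
Gold → ±5% tolerance
274 × 100 = 27400 Ω
Allowed range: 26030 Ω to 28770 Ω.
28200 ohms lies inside that range.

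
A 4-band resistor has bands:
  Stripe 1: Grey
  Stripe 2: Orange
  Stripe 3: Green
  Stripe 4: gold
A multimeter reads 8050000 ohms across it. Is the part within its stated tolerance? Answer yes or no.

yes

Grey → 8 (first significant figure)
Orange → 3 (second significant figure)
Green → ×10^5 multiplier
Gold → ±5% tolerance
83 × 100000 = 8300000 Ω
Allowed range: 7885000 Ω to 8715000 Ω.
8050000 ohms lies inside that range.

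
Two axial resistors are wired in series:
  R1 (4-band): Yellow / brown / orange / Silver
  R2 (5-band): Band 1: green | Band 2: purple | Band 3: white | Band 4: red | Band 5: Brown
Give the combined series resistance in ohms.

98900 Ω

R1: yellow, brown → 41; orange ×10^3 → 41000 Ω.
R2: green, violet, white → 579; red ×10^2 → 57900 Ω.
Series: 41000 + 57900 = 98900 Ω.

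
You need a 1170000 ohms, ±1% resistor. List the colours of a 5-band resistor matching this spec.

1170000 Ω = 117 × 10^4.
1 → brown
1 → brown
7 → violet
Multiplier 10^4 → yellow.
±1% tolerance → brown.

brown, brown, violet, yellow, brown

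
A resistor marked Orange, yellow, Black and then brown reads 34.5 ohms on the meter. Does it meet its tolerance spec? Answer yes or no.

Orange → 3 (first significant figure)
Yellow → 4 (second significant figure)
Black → ×1 multiplier
Brown → ±1% tolerance
34 × 1 = 34 Ω
Allowed range: 33.66 Ω to 34.34 Ω.
34.5 ohms lies outside that range.

no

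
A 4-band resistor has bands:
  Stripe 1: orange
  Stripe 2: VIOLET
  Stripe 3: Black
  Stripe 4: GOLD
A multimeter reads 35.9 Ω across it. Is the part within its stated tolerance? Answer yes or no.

yes

Orange → 3 (first significant figure)
Violet → 7 (second significant figure)
Black → ×1 multiplier
Gold → ±5% tolerance
37 × 1 = 37 Ω
Allowed range: 35.15 Ω to 38.85 Ω.
35.9 Ω lies inside that range.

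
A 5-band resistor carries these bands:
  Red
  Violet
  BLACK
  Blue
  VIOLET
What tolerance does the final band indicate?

±0.1%

The last band, violet, is the tolerance band.
Violet corresponds to ±0.1%.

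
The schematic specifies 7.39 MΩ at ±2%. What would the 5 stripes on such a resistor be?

7390000 Ω = 739 × 10^4.
7 → violet
3 → orange
9 → white
Multiplier 10^4 → yellow.
±2% tolerance → red.

violet, orange, white, yellow, red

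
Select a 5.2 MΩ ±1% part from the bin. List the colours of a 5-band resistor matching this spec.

green, red, black, yellow, brown

5200000 Ω = 520 × 10^4.
5 → green
2 → red
0 → black
Multiplier 10^4 → yellow.
±1% tolerance → brown.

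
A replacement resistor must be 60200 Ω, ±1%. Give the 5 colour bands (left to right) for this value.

60200 Ω = 602 × 10^2.
6 → blue
0 → black
2 → red
Multiplier 10^2 → red.
±1% tolerance → brown.

blue, black, red, red, brown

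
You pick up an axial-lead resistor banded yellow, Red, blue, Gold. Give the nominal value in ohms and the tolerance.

42000000 Ω ±5%

Yellow → 4 (first significant figure)
Red → 2 (second significant figure)
Blue → ×10^6 multiplier
Gold → ±5% tolerance
42 × 1000000 = 42000000 Ω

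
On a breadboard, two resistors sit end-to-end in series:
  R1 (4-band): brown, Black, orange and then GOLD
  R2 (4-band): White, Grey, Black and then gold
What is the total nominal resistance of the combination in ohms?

R1: brown, black → 10; orange ×10^3 → 10000 Ω.
R2: white, grey → 98; black ×1 → 98 Ω.
Series: 10000 + 98 = 10098 Ω.

10098 Ω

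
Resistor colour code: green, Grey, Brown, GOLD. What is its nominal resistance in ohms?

580 Ω

Green → 5 (first significant figure)
Grey → 8 (second significant figure)
Brown → ×10 multiplier
58 × 10 = 580 Ω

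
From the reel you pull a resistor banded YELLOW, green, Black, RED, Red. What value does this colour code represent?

Yellow → 4 (first significant figure)
Green → 5 (second significant figure)
Black → 0 (third significant figure)
Red → ×10^2 multiplier
450 × 100 = 45000 Ω

45000 Ω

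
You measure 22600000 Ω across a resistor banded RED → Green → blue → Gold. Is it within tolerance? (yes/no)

no

Red → 2 (first significant figure)
Green → 5 (second significant figure)
Blue → ×10^6 multiplier
Gold → ±5% tolerance
25 × 1000000 = 25000000 Ω
Allowed range: 23750000 Ω to 26250000 Ω.
22600000 Ω lies outside that range.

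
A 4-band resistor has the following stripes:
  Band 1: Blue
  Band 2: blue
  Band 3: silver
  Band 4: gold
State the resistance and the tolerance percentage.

0.66 Ω ±5%

Blue → 6 (first significant figure)
Blue → 6 (second significant figure)
Silver → ×0.01 multiplier
Gold → ±5% tolerance
66 × 0.01 = 0.66 Ω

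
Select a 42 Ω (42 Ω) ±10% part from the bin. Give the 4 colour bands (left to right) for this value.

42 Ω = 42 × 10^0.
4 → yellow
2 → red
Multiplier 10^0 → black.
±10% tolerance → silver.

yellow, red, black, silver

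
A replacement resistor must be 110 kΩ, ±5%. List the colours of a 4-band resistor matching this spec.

brown, brown, yellow, gold

110000 Ω = 11 × 10^4.
1 → brown
1 → brown
Multiplier 10^4 → yellow.
±5% tolerance → gold.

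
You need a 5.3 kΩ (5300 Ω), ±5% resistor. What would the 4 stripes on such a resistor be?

5300 Ω = 53 × 10^2.
5 → green
3 → orange
Multiplier 10^2 → red.
±5% tolerance → gold.

green, orange, red, gold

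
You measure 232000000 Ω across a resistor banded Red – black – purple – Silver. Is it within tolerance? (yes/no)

no

Red → 2 (first significant figure)
Black → 0 (second significant figure)
Violet → ×10^7 multiplier
Silver → ±10% tolerance
20 × 10000000 = 200000000 Ω
Allowed range: 180000000 Ω to 220000000 Ω.
232000000 Ω lies outside that range.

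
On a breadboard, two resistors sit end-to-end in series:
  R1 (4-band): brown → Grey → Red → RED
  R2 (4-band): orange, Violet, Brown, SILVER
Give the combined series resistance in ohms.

2170 Ω

R1: brown, grey → 18; red ×10^2 → 1800 Ω.
R2: orange, violet → 37; brown ×10 → 370 Ω.
Series: 1800 + 370 = 2170 Ω.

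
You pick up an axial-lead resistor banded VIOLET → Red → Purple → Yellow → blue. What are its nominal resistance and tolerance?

Violet → 7 (first significant figure)
Red → 2 (second significant figure)
Violet → 7 (third significant figure)
Yellow → ×10^4 multiplier
Blue → ±0.25% tolerance
727 × 10000 = 7270000 Ω

7270000 Ω ±0.25%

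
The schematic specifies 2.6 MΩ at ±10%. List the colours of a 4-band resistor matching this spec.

2600000 Ω = 26 × 10^5.
2 → red
6 → blue
Multiplier 10^5 → green.
±10% tolerance → silver.

red, blue, green, silver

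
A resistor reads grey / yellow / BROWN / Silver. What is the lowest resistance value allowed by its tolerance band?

Grey → 8 (first significant figure)
Yellow → 4 (second significant figure)
Brown → ×10 multiplier
Silver → ±10% tolerance
84 × 10 = 840 Ω
Lowest = 840 × (1 − 10/100) = 756 Ω.

756 Ω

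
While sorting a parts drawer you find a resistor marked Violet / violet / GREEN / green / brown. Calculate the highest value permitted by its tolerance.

Violet → 7 (first significant figure)
Violet → 7 (second significant figure)
Green → 5 (third significant figure)
Green → ×10^5 multiplier
Brown → ±1% tolerance
775 × 100000 = 77500000 Ω
Highest = 77500000 × (1 + 1/100) = 78275000 Ω.

78275000 Ω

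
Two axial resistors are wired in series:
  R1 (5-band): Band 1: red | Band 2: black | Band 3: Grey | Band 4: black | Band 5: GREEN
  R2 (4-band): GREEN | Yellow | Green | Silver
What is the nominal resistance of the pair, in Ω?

5400208 Ω

R1: red, black, grey → 208; black ×1 → 208 Ω.
R2: green, yellow → 54; green ×10^5 → 5400000 Ω.
Series: 208 + 5400000 = 5400208 Ω.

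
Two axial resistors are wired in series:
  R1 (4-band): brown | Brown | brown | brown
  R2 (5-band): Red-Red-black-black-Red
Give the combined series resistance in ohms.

R1: brown, brown → 11; brown ×10 → 110 Ω.
R2: red, red, black → 220; black ×1 → 220 Ω.
Series: 110 + 220 = 330 Ω.

330 Ω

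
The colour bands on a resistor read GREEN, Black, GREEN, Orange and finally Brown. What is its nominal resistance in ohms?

505000 Ω

Green → 5 (first significant figure)
Black → 0 (second significant figure)
Green → 5 (third significant figure)
Orange → ×10^3 multiplier
505 × 1000 = 505000 Ω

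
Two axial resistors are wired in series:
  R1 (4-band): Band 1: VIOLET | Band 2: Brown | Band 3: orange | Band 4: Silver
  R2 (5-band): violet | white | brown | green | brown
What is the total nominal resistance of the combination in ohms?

79171000 Ω

R1: violet, brown → 71; orange ×10^3 → 71000 Ω.
R2: violet, white, brown → 791; green ×10^5 → 79100000 Ω.
Series: 71000 + 79100000 = 79171000 Ω.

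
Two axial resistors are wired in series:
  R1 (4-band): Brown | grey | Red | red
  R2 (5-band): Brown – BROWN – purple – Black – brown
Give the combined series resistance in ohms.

1917 Ω

R1: brown, grey → 18; red ×10^2 → 1800 Ω.
R2: brown, brown, violet → 117; black ×1 → 117 Ω.
Series: 1800 + 117 = 1917 Ω.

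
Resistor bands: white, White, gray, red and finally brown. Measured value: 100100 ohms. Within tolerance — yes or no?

yes

White → 9 (first significant figure)
White → 9 (second significant figure)
Grey → 8 (third significant figure)
Red → ×10^2 multiplier
Brown → ±1% tolerance
998 × 100 = 99800 Ω
Allowed range: 98802 Ω to 100798 Ω.
100100 ohms lies inside that range.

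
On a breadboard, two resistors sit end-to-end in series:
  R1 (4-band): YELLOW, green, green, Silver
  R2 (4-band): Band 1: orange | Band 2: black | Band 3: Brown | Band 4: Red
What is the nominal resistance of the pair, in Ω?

R1: yellow, green → 45; green ×10^5 → 4500000 Ω.
R2: orange, black → 30; brown ×10 → 300 Ω.
Series: 4500000 + 300 = 4500300 Ω.

4500300 Ω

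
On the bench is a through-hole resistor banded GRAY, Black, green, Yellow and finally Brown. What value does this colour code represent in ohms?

8050000 Ω

Grey → 8 (first significant figure)
Black → 0 (second significant figure)
Green → 5 (third significant figure)
Yellow → ×10^4 multiplier
805 × 10000 = 8050000 Ω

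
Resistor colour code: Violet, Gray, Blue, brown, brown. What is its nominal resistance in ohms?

Violet → 7 (first significant figure)
Grey → 8 (second significant figure)
Blue → 6 (third significant figure)
Brown → ×10 multiplier
786 × 10 = 7860 Ω

7860 Ω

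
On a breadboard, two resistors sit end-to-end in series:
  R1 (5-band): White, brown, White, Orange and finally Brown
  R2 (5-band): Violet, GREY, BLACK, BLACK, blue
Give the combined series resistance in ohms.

R1: white, brown, white → 919; orange ×10^3 → 919000 Ω.
R2: violet, grey, black → 780; black ×1 → 780 Ω.
Series: 919000 + 780 = 919780 Ω.

919780 Ω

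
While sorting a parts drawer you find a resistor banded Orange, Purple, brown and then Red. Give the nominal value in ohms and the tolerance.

370 Ω ±2%

Orange → 3 (first significant figure)
Violet → 7 (second significant figure)
Brown → ×10 multiplier
Red → ±2% tolerance
37 × 10 = 370 Ω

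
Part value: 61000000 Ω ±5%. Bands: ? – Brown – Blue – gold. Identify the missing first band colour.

blue

61000000 Ω = 61 × 10^6.
The first band gives digit 6 of the significand, and 6 is blue.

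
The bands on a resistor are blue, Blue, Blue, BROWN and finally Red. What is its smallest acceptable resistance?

Blue → 6 (first significant figure)
Blue → 6 (second significant figure)
Blue → 6 (third significant figure)
Brown → ×10 multiplier
Red → ±2% tolerance
666 × 10 = 6660 Ω
Smallest = 6660 × (1 − 2/100) = 6526.8 Ω.

6526.8 Ω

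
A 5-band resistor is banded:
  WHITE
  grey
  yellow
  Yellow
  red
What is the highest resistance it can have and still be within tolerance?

White → 9 (first significant figure)
Grey → 8 (second significant figure)
Yellow → 4 (third significant figure)
Yellow → ×10^4 multiplier
Red → ±2% tolerance
984 × 10000 = 9840000 Ω
Highest = 9840000 × (1 + 2/100) = 10036800 Ω.

10036800 Ω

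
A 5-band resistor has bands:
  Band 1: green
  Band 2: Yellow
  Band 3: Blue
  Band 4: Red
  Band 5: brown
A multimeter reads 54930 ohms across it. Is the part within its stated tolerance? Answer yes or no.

yes

Green → 5 (first significant figure)
Yellow → 4 (second significant figure)
Blue → 6 (third significant figure)
Red → ×10^2 multiplier
Brown → ±1% tolerance
546 × 100 = 54600 Ω
Allowed range: 54054 Ω to 55146 Ω.
54930 ohms lies inside that range.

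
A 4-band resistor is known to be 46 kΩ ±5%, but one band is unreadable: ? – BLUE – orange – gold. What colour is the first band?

46000 Ω = 46 × 10^3.
The first band gives digit 4 of the significand, and 4 is yellow.

yellow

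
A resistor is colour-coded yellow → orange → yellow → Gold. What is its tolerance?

The last band, gold, is the tolerance band.
Gold corresponds to ±5%.

±5%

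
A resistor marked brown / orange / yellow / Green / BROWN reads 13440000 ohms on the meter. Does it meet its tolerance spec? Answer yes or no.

Brown → 1 (first significant figure)
Orange → 3 (second significant figure)
Yellow → 4 (third significant figure)
Green → ×10^5 multiplier
Brown → ±1% tolerance
134 × 100000 = 13400000 Ω
Allowed range: 13266000 Ω to 13534000 Ω.
13440000 ohms lies inside that range.

yes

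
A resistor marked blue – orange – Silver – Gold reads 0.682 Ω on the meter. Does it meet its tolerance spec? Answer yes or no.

no

Blue → 6 (first significant figure)
Orange → 3 (second significant figure)
Silver → ×0.01 multiplier
Gold → ±5% tolerance
63 × 0.01 = 0.63 Ω
Allowed range: 0.5985 Ω to 0.6615 Ω.
0.682 Ω lies outside that range.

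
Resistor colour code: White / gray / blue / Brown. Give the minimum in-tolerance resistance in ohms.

White → 9 (first significant figure)
Grey → 8 (second significant figure)
Blue → ×10^6 multiplier
Brown → ±1% tolerance
98 × 1000000 = 98000000 Ω
Minimum = 98000000 × (1 − 1/100) = 97020000 Ω.

97020000 Ω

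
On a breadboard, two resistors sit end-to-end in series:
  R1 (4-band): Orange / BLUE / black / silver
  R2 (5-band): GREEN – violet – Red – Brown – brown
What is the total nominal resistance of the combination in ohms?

5756 Ω

R1: orange, blue → 36; black ×1 → 36 Ω.
R2: green, violet, red → 572; brown ×10 → 5720 Ω.
Series: 36 + 5720 = 5756 Ω.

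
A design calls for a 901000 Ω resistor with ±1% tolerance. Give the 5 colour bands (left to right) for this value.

white, black, brown, orange, brown

901000 Ω = 901 × 10^3.
9 → white
0 → black
1 → brown
Multiplier 10^3 → orange.
±1% tolerance → brown.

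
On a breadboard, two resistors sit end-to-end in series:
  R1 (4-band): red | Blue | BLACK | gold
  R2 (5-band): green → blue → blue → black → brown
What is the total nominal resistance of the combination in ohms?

R1: red, blue → 26; black ×1 → 26 Ω.
R2: green, blue, blue → 566; black ×1 → 566 Ω.
Series: 26 + 566 = 592 Ω.

592 Ω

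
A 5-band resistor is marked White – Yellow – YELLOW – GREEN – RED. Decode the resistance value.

94400000 Ω

White → 9 (first significant figure)
Yellow → 4 (second significant figure)
Yellow → 4 (third significant figure)
Green → ×10^5 multiplier
944 × 100000 = 94400000 Ω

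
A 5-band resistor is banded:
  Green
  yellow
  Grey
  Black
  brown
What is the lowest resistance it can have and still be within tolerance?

Green → 5 (first significant figure)
Yellow → 4 (second significant figure)
Grey → 8 (third significant figure)
Black → ×1 multiplier
Brown → ±1% tolerance
548 × 1 = 548 Ω
Lowest = 548 × (1 − 1/100) = 542.52 Ω.

542.52 Ω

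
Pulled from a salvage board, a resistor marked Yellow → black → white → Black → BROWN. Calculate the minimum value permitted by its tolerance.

Yellow → 4 (first significant figure)
Black → 0 (second significant figure)
White → 9 (third significant figure)
Black → ×1 multiplier
Brown → ±1% tolerance
409 × 1 = 409 Ω
Minimum = 409 × (1 − 1/100) = 404.91 Ω.

404.91 Ω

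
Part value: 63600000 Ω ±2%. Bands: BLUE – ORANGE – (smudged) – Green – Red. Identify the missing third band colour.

blue

63600000 Ω = 636 × 10^5.
The third band gives digit 6 of the significand, and 6 is blue.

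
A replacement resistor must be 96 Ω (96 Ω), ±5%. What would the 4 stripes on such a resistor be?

96 Ω = 96 × 10^0.
9 → white
6 → blue
Multiplier 10^0 → black.
±5% tolerance → gold.

white, blue, black, gold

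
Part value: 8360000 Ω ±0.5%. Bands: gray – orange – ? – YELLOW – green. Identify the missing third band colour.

blue

8360000 Ω = 836 × 10^4.
The third band gives digit 6 of the significand, and 6 is blue.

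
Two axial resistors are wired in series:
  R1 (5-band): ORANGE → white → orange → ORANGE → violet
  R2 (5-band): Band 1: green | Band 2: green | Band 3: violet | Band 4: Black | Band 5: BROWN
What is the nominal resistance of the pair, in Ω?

R1: orange, white, orange → 393; orange ×10^3 → 393000 Ω.
R2: green, green, violet → 557; black ×1 → 557 Ω.
Series: 393000 + 557 = 393557 Ω.

393557 Ω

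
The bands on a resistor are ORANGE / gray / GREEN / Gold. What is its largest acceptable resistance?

Orange → 3 (first significant figure)
Grey → 8 (second significant figure)
Green → ×10^5 multiplier
Gold → ±5% tolerance
38 × 100000 = 3800000 Ω
Largest = 3800000 × (1 + 5/100) = 3990000 Ω.

3990000 Ω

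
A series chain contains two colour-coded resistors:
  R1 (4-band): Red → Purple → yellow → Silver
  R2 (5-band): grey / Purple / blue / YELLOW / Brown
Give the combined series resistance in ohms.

9030000 Ω

R1: red, violet → 27; yellow ×10^4 → 270000 Ω.
R2: grey, violet, blue → 876; yellow ×10^4 → 8760000 Ω.
Series: 270000 + 8760000 = 9030000 Ω.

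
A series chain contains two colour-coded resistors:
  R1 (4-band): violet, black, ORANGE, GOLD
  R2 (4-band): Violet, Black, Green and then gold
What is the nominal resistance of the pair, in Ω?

R1: violet, black → 70; orange ×10^3 → 70000 Ω.
R2: violet, black → 70; green ×10^5 → 7000000 Ω.
Series: 70000 + 7000000 = 7070000 Ω.

7070000 Ω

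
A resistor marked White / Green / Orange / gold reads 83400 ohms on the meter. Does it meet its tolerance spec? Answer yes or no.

no

White → 9 (first significant figure)
Green → 5 (second significant figure)
Orange → ×10^3 multiplier
Gold → ±5% tolerance
95 × 1000 = 95000 Ω
Allowed range: 90250 Ω to 99750 Ω.
83400 ohms lies outside that range.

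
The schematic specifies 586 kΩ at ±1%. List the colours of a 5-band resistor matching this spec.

586000 Ω = 586 × 10^3.
5 → green
8 → grey
6 → blue
Multiplier 10^3 → orange.
±1% tolerance → brown.

green, grey, blue, orange, brown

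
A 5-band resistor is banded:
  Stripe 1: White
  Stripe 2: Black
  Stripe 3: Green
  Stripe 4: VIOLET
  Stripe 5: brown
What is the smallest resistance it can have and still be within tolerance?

8959500000 Ω

White → 9 (first significant figure)
Black → 0 (second significant figure)
Green → 5 (third significant figure)
Violet → ×10^7 multiplier
Brown → ±1% tolerance
905 × 10000000 = 9050000000 Ω
Smallest = 9050000000 × (1 − 1/100) = 8959500000 Ω.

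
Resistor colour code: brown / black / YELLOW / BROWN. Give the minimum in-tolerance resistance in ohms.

99000 Ω

Brown → 1 (first significant figure)
Black → 0 (second significant figure)
Yellow → ×10^4 multiplier
Brown → ±1% tolerance
10 × 10000 = 100000 Ω
Minimum = 100000 × (1 − 1/100) = 99000 Ω.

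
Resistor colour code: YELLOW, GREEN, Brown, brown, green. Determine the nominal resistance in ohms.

Yellow → 4 (first significant figure)
Green → 5 (second significant figure)
Brown → 1 (third significant figure)
Brown → ×10 multiplier
451 × 10 = 4510 Ω

4510 Ω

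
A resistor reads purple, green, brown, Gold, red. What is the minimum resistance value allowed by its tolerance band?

73.598 Ω

Violet → 7 (first significant figure)
Green → 5 (second significant figure)
Brown → 1 (third significant figure)
Gold → ×0.1 multiplier
Red → ±2% tolerance
751 × 0.1 = 75.1 Ω
Minimum = 75.1 × (1 − 2/100) = 73.598 Ω.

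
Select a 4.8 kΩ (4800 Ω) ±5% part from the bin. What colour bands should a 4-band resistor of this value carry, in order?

yellow, grey, red, gold

4800 Ω = 48 × 10^2.
4 → yellow
8 → grey
Multiplier 10^2 → red.
±5% tolerance → gold.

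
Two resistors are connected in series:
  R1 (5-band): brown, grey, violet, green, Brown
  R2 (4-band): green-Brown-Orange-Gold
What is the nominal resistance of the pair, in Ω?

R1: brown, grey, violet → 187; green ×10^5 → 18700000 Ω.
R2: green, brown → 51; orange ×10^3 → 51000 Ω.
Series: 18700000 + 51000 = 18751000 Ω.

18751000 Ω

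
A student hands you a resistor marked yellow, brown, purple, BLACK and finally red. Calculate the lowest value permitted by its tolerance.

408.66 Ω

Yellow → 4 (first significant figure)
Brown → 1 (second significant figure)
Violet → 7 (third significant figure)
Black → ×1 multiplier
Red → ±2% tolerance
417 × 1 = 417 Ω
Lowest = 417 × (1 − 2/100) = 408.66 Ω.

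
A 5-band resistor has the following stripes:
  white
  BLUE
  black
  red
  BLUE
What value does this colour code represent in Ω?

96000 Ω

White → 9 (first significant figure)
Blue → 6 (second significant figure)
Black → 0 (third significant figure)
Red → ×10^2 multiplier
960 × 100 = 96000 Ω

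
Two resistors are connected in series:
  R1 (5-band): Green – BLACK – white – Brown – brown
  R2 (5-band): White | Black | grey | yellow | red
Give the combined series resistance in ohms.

R1: green, black, white → 509; brown ×10 → 5090 Ω.
R2: white, black, grey → 908; yellow ×10^4 → 9080000 Ω.
Series: 5090 + 9080000 = 9085090 Ω.

9085090 Ω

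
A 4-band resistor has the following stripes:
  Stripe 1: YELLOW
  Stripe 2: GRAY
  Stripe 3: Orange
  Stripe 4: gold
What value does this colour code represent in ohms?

Yellow → 4 (first significant figure)
Grey → 8 (second significant figure)
Orange → ×10^3 multiplier
48 × 1000 = 48000 Ω

48000 Ω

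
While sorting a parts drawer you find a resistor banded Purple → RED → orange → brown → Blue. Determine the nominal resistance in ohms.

7230 Ω

Violet → 7 (first significant figure)
Red → 2 (second significant figure)
Orange → 3 (third significant figure)
Brown → ×10 multiplier
723 × 10 = 7230 Ω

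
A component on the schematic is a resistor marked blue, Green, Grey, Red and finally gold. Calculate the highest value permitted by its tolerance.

69090 Ω

Blue → 6 (first significant figure)
Green → 5 (second significant figure)
Grey → 8 (third significant figure)
Red → ×10^2 multiplier
Gold → ±5% tolerance
658 × 100 = 65800 Ω
Highest = 65800 × (1 + 5/100) = 69090 Ω.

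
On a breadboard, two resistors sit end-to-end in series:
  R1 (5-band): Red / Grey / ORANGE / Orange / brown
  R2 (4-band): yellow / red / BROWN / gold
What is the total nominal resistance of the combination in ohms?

R1: red, grey, orange → 283; orange ×10^3 → 283000 Ω.
R2: yellow, red → 42; brown ×10 → 420 Ω.
Series: 283000 + 420 = 283420 Ω.

283420 Ω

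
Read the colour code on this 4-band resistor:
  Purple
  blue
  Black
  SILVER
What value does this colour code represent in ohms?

Violet → 7 (first significant figure)
Blue → 6 (second significant figure)
Black → ×1 multiplier
76 × 1 = 76 Ω

76 Ω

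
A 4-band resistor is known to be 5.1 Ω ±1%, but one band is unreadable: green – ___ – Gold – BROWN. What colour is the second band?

5.1 Ω = 51 × 10^-1.
The second band gives digit 1 of the significand, and 1 is brown.

brown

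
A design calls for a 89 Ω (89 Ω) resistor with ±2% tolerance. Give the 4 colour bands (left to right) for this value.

grey, white, black, red

89 Ω = 89 × 10^0.
8 → grey
9 → white
Multiplier 10^0 → black.
±2% tolerance → red.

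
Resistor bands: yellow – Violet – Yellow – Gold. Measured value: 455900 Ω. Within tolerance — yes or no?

yes

Yellow → 4 (first significant figure)
Violet → 7 (second significant figure)
Yellow → ×10^4 multiplier
Gold → ±5% tolerance
47 × 10000 = 470000 Ω
Allowed range: 446500 Ω to 493500 Ω.
455900 Ω lies inside that range.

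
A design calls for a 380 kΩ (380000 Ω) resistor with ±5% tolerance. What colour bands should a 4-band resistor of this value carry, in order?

orange, grey, yellow, gold

380000 Ω = 38 × 10^4.
3 → orange
8 → grey
Multiplier 10^4 → yellow.
±5% tolerance → gold.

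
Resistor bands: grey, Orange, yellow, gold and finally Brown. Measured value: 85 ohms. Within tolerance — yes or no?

no

Grey → 8 (first significant figure)
Orange → 3 (second significant figure)
Yellow → 4 (third significant figure)
Gold → ×0.1 multiplier
Brown → ±1% tolerance
834 × 0.1 = 83.4 Ω
Allowed range: 82.566 Ω to 84.234 Ω.
85 ohms lies outside that range.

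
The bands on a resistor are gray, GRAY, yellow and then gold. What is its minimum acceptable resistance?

Grey → 8 (first significant figure)
Grey → 8 (second significant figure)
Yellow → ×10^4 multiplier
Gold → ±5% tolerance
88 × 10000 = 880000 Ω
Minimum = 880000 × (1 − 5/100) = 836000 Ω.

836000 Ω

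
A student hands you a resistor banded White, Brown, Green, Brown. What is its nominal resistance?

White → 9 (first significant figure)
Brown → 1 (second significant figure)
Green → ×10^5 multiplier
91 × 100000 = 9100000 Ω

9100000 Ω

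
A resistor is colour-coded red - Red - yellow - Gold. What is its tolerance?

The last band, gold, is the tolerance band.
Gold corresponds to ±5%.

±5%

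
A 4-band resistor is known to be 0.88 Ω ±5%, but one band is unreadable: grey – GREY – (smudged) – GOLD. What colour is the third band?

silver

0.88 Ω = 88 × 10^-2.
The third band is the multiplier, 10^-2, which is silver.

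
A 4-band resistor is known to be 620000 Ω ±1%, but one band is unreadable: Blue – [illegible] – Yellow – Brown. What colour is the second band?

red

620000 Ω = 62 × 10^4.
The second band gives digit 2 of the significand, and 2 is red.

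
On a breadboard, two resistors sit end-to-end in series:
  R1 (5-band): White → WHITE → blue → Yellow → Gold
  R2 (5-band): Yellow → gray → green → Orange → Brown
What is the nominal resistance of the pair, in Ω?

R1: white, white, blue → 996; yellow ×10^4 → 9960000 Ω.
R2: yellow, grey, green → 485; orange ×10^3 → 485000 Ω.
Series: 9960000 + 485000 = 10445000 Ω.

10445000 Ω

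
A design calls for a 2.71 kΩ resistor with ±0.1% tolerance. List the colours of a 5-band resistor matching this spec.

red, violet, brown, brown, violet

2710 Ω = 271 × 10^1.
2 → red
7 → violet
1 → brown
Multiplier 10^1 → brown.
±0.1% tolerance → violet.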